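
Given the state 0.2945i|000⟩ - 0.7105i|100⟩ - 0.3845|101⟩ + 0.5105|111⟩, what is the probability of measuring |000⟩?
0.08673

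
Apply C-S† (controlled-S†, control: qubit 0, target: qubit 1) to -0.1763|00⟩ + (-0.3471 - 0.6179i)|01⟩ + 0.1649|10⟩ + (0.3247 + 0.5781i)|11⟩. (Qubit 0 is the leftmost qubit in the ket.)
-0.1763|00⟩ + (-0.3471 - 0.6179i)|01⟩ + 0.1649|10⟩ + (0.5781 - 0.3247i)|11⟩

C-S† leaves the control-|0⟩ kets |00⟩, |01⟩ unchanged and applies S† to qubit 1 on the control-|1⟩ pair (|10⟩, |11⟩).
S† = [[1, 0], [0, -i]].
With a = amp(|10⟩) = 0.1649 and b = amp(|11⟩) = (0.3247 + 0.5781i):
new amp(|10⟩) = (1)·a = 0.1649
new amp(|11⟩) = (-i)·b = (0.5781 - 0.3247i)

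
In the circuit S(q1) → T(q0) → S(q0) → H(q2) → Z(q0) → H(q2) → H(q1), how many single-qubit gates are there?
7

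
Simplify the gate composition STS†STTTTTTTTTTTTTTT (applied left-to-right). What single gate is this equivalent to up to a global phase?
S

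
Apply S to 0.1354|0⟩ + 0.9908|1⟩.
0.1354|0⟩ + 0.9908i|1⟩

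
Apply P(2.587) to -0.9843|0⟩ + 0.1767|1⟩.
-0.9843|0⟩ + (-0.1502 + 0.09305i)|1⟩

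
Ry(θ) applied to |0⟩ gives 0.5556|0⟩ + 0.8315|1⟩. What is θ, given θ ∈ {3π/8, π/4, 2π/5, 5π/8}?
5π/8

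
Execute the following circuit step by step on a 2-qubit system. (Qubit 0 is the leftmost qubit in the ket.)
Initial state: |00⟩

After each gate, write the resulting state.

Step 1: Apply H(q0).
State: 1/√2|00⟩ + 1/√2|10⟩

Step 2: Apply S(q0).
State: 1/√2|00⟩ + (1/√2)i|10⟩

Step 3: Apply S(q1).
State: 1/√2|00⟩ + (1/√2)i|10⟩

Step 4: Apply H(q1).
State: 1/2|00⟩ + 1/2|01⟩ + (1/2)i|10⟩ + (1/2)i|11⟩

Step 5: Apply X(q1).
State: 1/2|00⟩ + 1/2|01⟩ + (1/2)i|10⟩ + (1/2)i|11⟩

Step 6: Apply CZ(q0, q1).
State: 1/2|00⟩ + 1/2|01⟩ + (1/2)i|10⟩ - (1/2)i|11⟩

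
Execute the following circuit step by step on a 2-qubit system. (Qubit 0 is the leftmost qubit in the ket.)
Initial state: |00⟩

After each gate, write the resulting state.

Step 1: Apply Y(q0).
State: i|10⟩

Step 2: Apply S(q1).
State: i|10⟩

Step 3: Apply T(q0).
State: (-1/√2 + (1/√2)i)|10⟩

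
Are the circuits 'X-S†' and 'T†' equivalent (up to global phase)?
No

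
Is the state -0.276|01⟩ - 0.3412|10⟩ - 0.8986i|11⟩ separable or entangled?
Entangled

Writing the state as a|00⟩ + b|01⟩ + c|10⟩ + d|11⟩, it is a product state iff ad − bc = 0.
Here (a, b, c, d) = (0, -0.276, -0.3412, -0.8986i): ad − bc = (0)(-0.8986i) − (-0.276)(-0.3412) = -0.09417 ≠ 0, so the state is entangled.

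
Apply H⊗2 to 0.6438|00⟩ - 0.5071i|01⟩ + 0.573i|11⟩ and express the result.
(0.3219 + 0.03295i)|00⟩ + (0.3219 - 0.03295i)|01⟩ + (0.3219 - 0.5401i)|10⟩ + (0.3219 + 0.5401i)|11⟩

H⊗2 gives amp(|y⟩) = (1/2) Σ_x (−1)^(x·y) amp(|x⟩), where x·y is the number of positions in which both x and y have a 1.
|00⟩: (0.6438 - 0.5071i + 0.573i)/2 = (0.3219 + 0.03295i)
|01⟩: (0.6438 + 0.5071i - 0.573i)/2 = (0.3219 - 0.03295i)
|10⟩: (0.6438 - 0.5071i - 0.573i)/2 = (0.3219 - 0.5401i)
|11⟩: (0.6438 + 0.5071i + 0.573i)/2 = (0.3219 + 0.5401i)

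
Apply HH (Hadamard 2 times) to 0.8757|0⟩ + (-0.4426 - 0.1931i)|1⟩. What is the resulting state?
0.8757|0⟩ + (-0.4426 - 0.1931i)|1⟩

H² = I, so an even number of Hadamards cancels: H^2 = I and the state is unchanged.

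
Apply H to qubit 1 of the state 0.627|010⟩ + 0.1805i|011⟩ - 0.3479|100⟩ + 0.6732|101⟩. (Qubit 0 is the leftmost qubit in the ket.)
0.4434|000⟩ + 0.1276i|001⟩ - 0.4434|010⟩ - 0.1276i|011⟩ - 0.246|100⟩ + 0.476|101⟩ - 0.246|110⟩ + 0.476|111⟩

H on qubit 1 mixes each pair of kets that differ only in qubit 1: amplitudes (a, b) of (|…0…⟩, |…1…⟩) become ((a + b)/√2, (a − b)/√2). Kets absent from the input have amplitude 0.
(|000⟩, |010⟩): (a, b) = (0, 0.627) → (0.4434, -0.4434)
(|001⟩, |011⟩): (a, b) = (0, 0.1805i) → (0.1276i, -0.1276i)
(|100⟩, |110⟩): (a, b) = (-0.3479, 0) → (-0.246, -0.246)
(|101⟩, |111⟩): (a, b) = (0.6732, 0) → (0.476, 0.476)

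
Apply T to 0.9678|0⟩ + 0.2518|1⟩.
0.9678|0⟩ + (0.178 + 0.178i)|1⟩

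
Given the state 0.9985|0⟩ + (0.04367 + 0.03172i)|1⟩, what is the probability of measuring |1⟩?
0.002913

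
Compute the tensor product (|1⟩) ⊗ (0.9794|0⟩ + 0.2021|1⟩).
0.9794|10⟩ + 0.2021|11⟩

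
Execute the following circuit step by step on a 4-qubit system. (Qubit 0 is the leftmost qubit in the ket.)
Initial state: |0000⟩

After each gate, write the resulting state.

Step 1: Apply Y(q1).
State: i|0100⟩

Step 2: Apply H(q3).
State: (1/√2)i|0100⟩ + (1/√2)i|0101⟩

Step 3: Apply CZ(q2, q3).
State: (1/√2)i|0100⟩ + (1/√2)i|0101⟩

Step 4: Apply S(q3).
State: (1/√2)i|0100⟩ - 1/√2|0101⟩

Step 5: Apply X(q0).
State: (1/√2)i|1100⟩ - 1/√2|1101⟩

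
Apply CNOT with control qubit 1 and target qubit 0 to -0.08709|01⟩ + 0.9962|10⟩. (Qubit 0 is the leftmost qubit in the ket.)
0.9962|10⟩ - 0.08709|11⟩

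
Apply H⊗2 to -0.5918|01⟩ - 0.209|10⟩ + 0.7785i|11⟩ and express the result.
(-0.4004 + 0.3893i)|00⟩ + (0.1914 - 0.3893i)|01⟩ + (-0.1914 - 0.3893i)|10⟩ + (0.4004 + 0.3893i)|11⟩

H⊗2 gives amp(|y⟩) = (1/2) Σ_x (−1)^(x·y) amp(|x⟩), where x·y is the number of positions in which both x and y have a 1.
|00⟩: (-0.5918 - 0.209 + 0.7785i)/2 = (-0.4004 + 0.3893i)
|01⟩: (0.5918 - 0.209 - 0.7785i)/2 = (0.1914 - 0.3893i)
|10⟩: (-0.5918 + 0.209 - 0.7785i)/2 = (-0.1914 - 0.3893i)
|11⟩: (0.5918 + 0.209 + 0.7785i)/2 = (0.4004 + 0.3893i)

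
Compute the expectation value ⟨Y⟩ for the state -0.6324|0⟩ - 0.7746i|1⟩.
0.9797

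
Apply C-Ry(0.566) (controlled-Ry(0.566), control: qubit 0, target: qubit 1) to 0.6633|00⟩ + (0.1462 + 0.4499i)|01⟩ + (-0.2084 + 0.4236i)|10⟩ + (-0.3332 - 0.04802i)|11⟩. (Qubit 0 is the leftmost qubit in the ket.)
0.6633|00⟩ + (0.1462 + 0.4499i)|01⟩ + (-0.1071 + 0.4202i)|10⟩ + (-0.3781 + 0.07218i)|11⟩

C-Ry(0.566) leaves the control-|0⟩ kets |00⟩, |01⟩ unchanged and applies Ry(0.566) to qubit 1 on the control-|1⟩ pair (|10⟩, |11⟩).
Ry(0.566) = [[cos(θ/2), −sin(θ/2)], [sin(θ/2), cos(θ/2)]]; θ = 0.566, cos(θ/2) ≈ 0.960222, sin(θ/2) ≈ 0.279238.
With a = amp(|10⟩) = (-0.2084 + 0.4236i) and b = amp(|11⟩) = (-0.3332 - 0.04802i):
new amp(|10⟩) = (0.960222)·a + (-0.279238)·b = (-0.1071 + 0.4202i)
new amp(|11⟩) = (0.279238)·a + (0.960222)·b = (-0.3781 + 0.07218i)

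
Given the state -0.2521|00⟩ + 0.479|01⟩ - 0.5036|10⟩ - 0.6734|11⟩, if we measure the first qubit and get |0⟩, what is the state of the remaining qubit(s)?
-0.4657|0⟩ + 0.8849|1⟩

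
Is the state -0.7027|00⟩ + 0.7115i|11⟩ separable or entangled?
Entangled

Writing the state as a|00⟩ + b|01⟩ + c|10⟩ + d|11⟩, it is a product state iff ad − bc = 0.
Here (a, b, c, d) = (-0.7027, 0, 0, 0.7115i): ad − bc = (-0.7027)(0.7115i) − (0)(0) = -0.5i ≠ 0, so the state is entangled.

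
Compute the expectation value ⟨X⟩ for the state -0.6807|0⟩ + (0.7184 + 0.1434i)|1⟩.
-0.978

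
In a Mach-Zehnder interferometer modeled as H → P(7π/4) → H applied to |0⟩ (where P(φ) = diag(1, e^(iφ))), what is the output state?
(0.8536 - (1/√8)i)|0⟩ + (0.1464 + (1/√8)i)|1⟩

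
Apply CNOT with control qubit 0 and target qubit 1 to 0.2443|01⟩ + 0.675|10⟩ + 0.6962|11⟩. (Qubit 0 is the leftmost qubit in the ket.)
0.2443|01⟩ + 0.6962|10⟩ + 0.675|11⟩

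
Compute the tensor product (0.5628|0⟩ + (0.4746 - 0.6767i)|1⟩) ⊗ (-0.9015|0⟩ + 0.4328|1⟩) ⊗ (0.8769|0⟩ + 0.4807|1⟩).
-0.4449|000⟩ - 0.2439|001⟩ + 0.2136|010⟩ + 0.1171|011⟩ + (-0.3752 + 0.5349i)|100⟩ + (-0.2057 + 0.2932i)|101⟩ + (0.1801 - 0.2568i)|110⟩ + (0.09874 - 0.1408i)|111⟩

amp(|b₁b₂…⟩) = product of the factor amplitudes for bits b₁, b₂, …; only kets whose every factor amplitude is nonzero survive.
|000⟩: (0.5628)(-0.9015)(0.8769) = -0.4449
|001⟩: (0.5628)(-0.9015)(0.4807) = -0.2439
|010⟩: (0.5628)(0.4328)(0.8769) = 0.2136
|011⟩: (0.5628)(0.4328)(0.4807) = 0.1171
|100⟩: (0.4746 - 0.6767i)(-0.9015)(0.8769) = (-0.3752 + 0.5349i)
|101⟩: (0.4746 - 0.6767i)(-0.9015)(0.4807) = (-0.2057 + 0.2932i)
|110⟩: (0.4746 - 0.6767i)(0.4328)(0.8769) = (0.1801 - 0.2568i)
|111⟩: (0.4746 - 0.6767i)(0.4328)(0.4807) = (0.09874 - 0.1408i)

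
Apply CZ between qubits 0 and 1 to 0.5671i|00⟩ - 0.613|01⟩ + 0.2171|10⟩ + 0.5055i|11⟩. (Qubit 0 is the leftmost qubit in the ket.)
0.5671i|00⟩ - 0.613|01⟩ + 0.2171|10⟩ - 0.5055i|11⟩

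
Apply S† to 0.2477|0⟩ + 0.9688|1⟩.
0.2477|0⟩ - 0.9688i|1⟩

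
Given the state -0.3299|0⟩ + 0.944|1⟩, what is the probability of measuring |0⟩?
0.1088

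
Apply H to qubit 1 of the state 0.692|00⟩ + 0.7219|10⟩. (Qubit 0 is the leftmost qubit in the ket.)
0.4893|00⟩ + 0.4893|01⟩ + 0.5105|10⟩ + 0.5105|11⟩

H on qubit 1 mixes each pair of kets that differ only in qubit 1: amplitudes (a, b) of (|…0…⟩, |…1…⟩) become ((a + b)/√2, (a − b)/√2). Kets absent from the input have amplitude 0.
(|00⟩, |01⟩): (a, b) = (0.692, 0) → (0.4893, 0.4893)
(|10⟩, |11⟩): (a, b) = (0.7219, 0) → (0.5105, 0.5105)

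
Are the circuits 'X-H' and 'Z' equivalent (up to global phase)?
No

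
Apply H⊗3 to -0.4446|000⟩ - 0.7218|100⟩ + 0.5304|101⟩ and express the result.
-0.2249|000⟩ - 0.5999|001⟩ - 0.2249|010⟩ - 0.5999|011⟩ - 0.08952|100⟩ + 0.2855|101⟩ - 0.08952|110⟩ + 0.2855|111⟩

H⊗3 gives amp(|y⟩) = (1/2√2) Σ_x (−1)^(x·y) amp(|x⟩), where x·y is the number of positions in which both x and y have a 1.
|000⟩: (-0.4446 - 0.7218 + 0.5304)/(2√2) = -0.2249
|001⟩: (-0.4446 - 0.7218 - 0.5304)/(2√2) = -0.5999
|010⟩: (-0.4446 - 0.7218 + 0.5304)/(2√2) = -0.2249
|011⟩: (-0.4446 - 0.7218 - 0.5304)/(2√2) = -0.5999
|100⟩: (-0.4446 + 0.7218 - 0.5304)/(2√2) = -0.08952
|101⟩: (-0.4446 + 0.7218 + 0.5304)/(2√2) = 0.2855
|110⟩: (-0.4446 + 0.7218 - 0.5304)/(2√2) = -0.08952
|111⟩: (-0.4446 + 0.7218 + 0.5304)/(2√2) = 0.2855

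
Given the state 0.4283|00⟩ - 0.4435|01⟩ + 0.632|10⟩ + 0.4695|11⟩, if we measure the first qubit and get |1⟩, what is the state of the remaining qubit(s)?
0.8027|0⟩ + 0.5963|1⟩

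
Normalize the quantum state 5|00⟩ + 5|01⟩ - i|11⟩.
0.7001|00⟩ + 0.7001|01⟩ - 0.14i|11⟩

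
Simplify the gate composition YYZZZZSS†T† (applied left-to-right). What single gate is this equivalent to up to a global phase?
T†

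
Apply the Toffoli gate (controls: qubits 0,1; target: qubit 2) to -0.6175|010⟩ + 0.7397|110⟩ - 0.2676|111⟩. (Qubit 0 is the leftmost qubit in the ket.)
-0.6175|010⟩ - 0.2676|110⟩ + 0.7397|111⟩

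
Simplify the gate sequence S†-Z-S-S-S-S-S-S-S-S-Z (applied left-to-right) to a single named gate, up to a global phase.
S†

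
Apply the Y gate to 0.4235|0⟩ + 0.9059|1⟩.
-0.9059i|0⟩ + 0.4235i|1⟩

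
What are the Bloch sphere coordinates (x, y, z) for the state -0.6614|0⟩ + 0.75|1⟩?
(-0.9921, 0, -0.1251)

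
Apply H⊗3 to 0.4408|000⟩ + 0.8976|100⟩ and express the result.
0.4732|000⟩ + 0.4732|001⟩ + 0.4732|010⟩ + 0.4732|011⟩ - 0.1615|100⟩ - 0.1615|101⟩ - 0.1615|110⟩ - 0.1615|111⟩

H⊗3 gives amp(|y⟩) = (1/2√2) Σ_x (−1)^(x·y) amp(|x⟩), where x·y is the number of positions in which both x and y have a 1.
|000⟩: (0.4408 + 0.8976)/(2√2) = 0.4732
|001⟩: (0.4408 + 0.8976)/(2√2) = 0.4732
|010⟩: (0.4408 + 0.8976)/(2√2) = 0.4732
|011⟩: (0.4408 + 0.8976)/(2√2) = 0.4732
|100⟩: (0.4408 - 0.8976)/(2√2) = -0.1615
|101⟩: (0.4408 - 0.8976)/(2√2) = -0.1615
|110⟩: (0.4408 - 0.8976)/(2√2) = -0.1615
|111⟩: (0.4408 - 0.8976)/(2√2) = -0.1615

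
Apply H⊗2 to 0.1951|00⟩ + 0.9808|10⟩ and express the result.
0.588|00⟩ + 0.588|01⟩ - 0.3929|10⟩ - 0.3929|11⟩

H⊗2 gives amp(|y⟩) = (1/2) Σ_x (−1)^(x·y) amp(|x⟩), where x·y is the number of positions in which both x and y have a 1.
|00⟩: (0.1951 + 0.9808)/2 = 0.588
|01⟩: (0.1951 + 0.9808)/2 = 0.588
|10⟩: (0.1951 - 0.9808)/2 = -0.3929
|11⟩: (0.1951 - 0.9808)/2 = -0.3929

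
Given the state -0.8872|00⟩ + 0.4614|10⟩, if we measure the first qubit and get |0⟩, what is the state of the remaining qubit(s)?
-|0⟩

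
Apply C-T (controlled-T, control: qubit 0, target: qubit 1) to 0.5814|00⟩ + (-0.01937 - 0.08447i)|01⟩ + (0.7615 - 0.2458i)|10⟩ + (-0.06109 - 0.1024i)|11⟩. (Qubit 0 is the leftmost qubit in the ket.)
0.5814|00⟩ + (-0.01937 - 0.08447i)|01⟩ + (0.7615 - 0.2458i)|10⟩ + (0.02921 - 0.1156i)|11⟩

C-T leaves the control-|0⟩ kets |00⟩, |01⟩ unchanged and applies T to qubit 1 on the control-|1⟩ pair (|10⟩, |11⟩).
T = [[1, 0], [0, (1/√2 + (1/√2)i)]].
With a = amp(|10⟩) = (0.7615 - 0.2458i) and b = amp(|11⟩) = (-0.06109 - 0.1024i):
new amp(|10⟩) = (1)·a = (0.7615 - 0.2458i)
new amp(|11⟩) = (1/√2 + (1/√2)i)·b = (0.02921 - 0.1156i)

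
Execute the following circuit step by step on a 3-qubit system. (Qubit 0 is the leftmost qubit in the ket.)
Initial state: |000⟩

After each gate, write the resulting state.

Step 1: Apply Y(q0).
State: i|100⟩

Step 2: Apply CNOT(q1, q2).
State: i|100⟩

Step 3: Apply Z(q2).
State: i|100⟩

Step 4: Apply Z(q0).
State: -i|100⟩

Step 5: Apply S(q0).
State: |100⟩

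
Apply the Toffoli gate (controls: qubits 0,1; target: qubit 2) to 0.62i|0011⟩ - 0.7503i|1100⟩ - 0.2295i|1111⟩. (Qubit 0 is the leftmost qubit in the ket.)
0.62i|0011⟩ - 0.2295i|1101⟩ - 0.7503i|1110⟩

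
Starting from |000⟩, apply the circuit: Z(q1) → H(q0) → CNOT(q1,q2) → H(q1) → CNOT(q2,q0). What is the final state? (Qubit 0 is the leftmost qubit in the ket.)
1/2|000⟩ + 1/2|010⟩ + 1/2|100⟩ + 1/2|110⟩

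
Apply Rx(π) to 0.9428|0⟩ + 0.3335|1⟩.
-0.3335i|0⟩ - 0.9428i|1⟩

Rx(π) = [[cos(θ/2), −i·sin(θ/2)], [−i·sin(θ/2), cos(θ/2)]]; θ = π, cos(θ/2) ≈ 0, sin(θ/2) ≈ 1.
With a = amp(|0⟩) = 0.9428 and b = amp(|1⟩) = 0.3335:
new amp(|0⟩) = (-i)·b = -0.3335i
new amp(|1⟩) = (-i)·a = -0.9428i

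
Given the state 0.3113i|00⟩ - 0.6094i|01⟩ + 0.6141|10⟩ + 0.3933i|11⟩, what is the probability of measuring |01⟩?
0.3714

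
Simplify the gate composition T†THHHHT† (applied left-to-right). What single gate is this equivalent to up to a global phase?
T†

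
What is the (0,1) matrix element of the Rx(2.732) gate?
-0.9791i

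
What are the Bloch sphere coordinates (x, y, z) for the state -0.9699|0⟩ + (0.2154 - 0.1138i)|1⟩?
(-0.4178, 0.2207, 0.8814)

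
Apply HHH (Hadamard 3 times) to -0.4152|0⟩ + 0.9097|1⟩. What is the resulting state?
0.3497|0⟩ - 0.9368|1⟩

H² = I, so H^3 = H: a single Hadamard. With (a, b) = (-0.4152, 0.9097), H gives ((a + b)/√2, (a − b)/√2) = (0.3497, -0.9368).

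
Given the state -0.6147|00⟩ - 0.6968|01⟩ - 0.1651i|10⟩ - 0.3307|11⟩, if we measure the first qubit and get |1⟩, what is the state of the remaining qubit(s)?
-0.4467i|0⟩ - 0.8947|1⟩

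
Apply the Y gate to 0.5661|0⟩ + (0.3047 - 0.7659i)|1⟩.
(-0.7659 - 0.3047i)|0⟩ + 0.5661i|1⟩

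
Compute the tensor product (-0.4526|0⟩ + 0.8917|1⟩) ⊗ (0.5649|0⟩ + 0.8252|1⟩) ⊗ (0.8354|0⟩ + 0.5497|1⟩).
-0.2136|000⟩ - 0.1405|001⟩ - 0.312|010⟩ - 0.2053|011⟩ + 0.4208|100⟩ + 0.2769|101⟩ + 0.6147|110⟩ + 0.4045|111⟩

amp(|b₁b₂…⟩) = product of the factor amplitudes for bits b₁, b₂, …; only kets whose every factor amplitude is nonzero survive.
|000⟩: (-0.4526)(0.5649)(0.8354) = -0.2136
|001⟩: (-0.4526)(0.5649)(0.5497) = -0.1405
|010⟩: (-0.4526)(0.8252)(0.8354) = -0.312
|011⟩: (-0.4526)(0.8252)(0.5497) = -0.2053
|100⟩: (0.8917)(0.5649)(0.8354) = 0.4208
|101⟩: (0.8917)(0.5649)(0.5497) = 0.2769
|110⟩: (0.8917)(0.8252)(0.8354) = 0.6147
|111⟩: (0.8917)(0.8252)(0.5497) = 0.4045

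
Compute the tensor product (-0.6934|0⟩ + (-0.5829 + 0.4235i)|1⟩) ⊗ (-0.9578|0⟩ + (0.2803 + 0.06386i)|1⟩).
0.6641|00⟩ + (-0.1944 - 0.04428i)|01⟩ + (0.5583 - 0.4056i)|10⟩ + (-0.1904 + 0.08148i)|11⟩

amp(|b₁b₂…⟩) = product of the factor amplitudes for bits b₁, b₂, …; only kets whose every factor amplitude is nonzero survive.
|00⟩: (-0.6934)(-0.9578) = 0.6641
|01⟩: (-0.6934)(0.2803 + 0.06386i) = (-0.1944 - 0.04428i)
|10⟩: (-0.5829 + 0.4235i)(-0.9578) = (0.5583 - 0.4056i)
|11⟩: (-0.5829 + 0.4235i)(0.2803 + 0.06386i) = (-0.1904 + 0.08148i)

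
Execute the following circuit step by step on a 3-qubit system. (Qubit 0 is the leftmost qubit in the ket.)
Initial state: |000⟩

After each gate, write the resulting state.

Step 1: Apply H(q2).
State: 1/√2|000⟩ + 1/√2|001⟩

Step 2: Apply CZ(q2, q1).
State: 1/√2|000⟩ + 1/√2|001⟩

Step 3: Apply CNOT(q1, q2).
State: 1/√2|000⟩ + 1/√2|001⟩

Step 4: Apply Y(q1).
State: (1/√2)i|010⟩ + (1/√2)i|011⟩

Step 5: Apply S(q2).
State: (1/√2)i|010⟩ - 1/√2|011⟩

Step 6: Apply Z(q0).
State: (1/√2)i|010⟩ - 1/√2|011⟩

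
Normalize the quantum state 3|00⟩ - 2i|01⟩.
0.8321|00⟩ - 0.5547i|01⟩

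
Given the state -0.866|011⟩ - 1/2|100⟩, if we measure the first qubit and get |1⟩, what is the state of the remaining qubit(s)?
-|00⟩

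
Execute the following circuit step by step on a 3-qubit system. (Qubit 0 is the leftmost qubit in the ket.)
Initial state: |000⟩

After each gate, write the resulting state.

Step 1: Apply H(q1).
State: 1/√2|000⟩ + 1/√2|010⟩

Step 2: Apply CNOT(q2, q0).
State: 1/√2|000⟩ + 1/√2|010⟩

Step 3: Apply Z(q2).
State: 1/√2|000⟩ + 1/√2|010⟩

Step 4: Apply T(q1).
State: 1/√2|000⟩ + (1/2 + (1/2)i)|010⟩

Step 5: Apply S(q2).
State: 1/√2|000⟩ + (1/2 + (1/2)i)|010⟩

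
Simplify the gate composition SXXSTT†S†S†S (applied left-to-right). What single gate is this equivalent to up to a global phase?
S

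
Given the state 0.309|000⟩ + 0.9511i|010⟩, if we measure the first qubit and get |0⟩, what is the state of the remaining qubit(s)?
0.309|00⟩ + 0.9511i|10⟩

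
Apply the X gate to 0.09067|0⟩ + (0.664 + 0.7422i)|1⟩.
(0.664 + 0.7422i)|0⟩ + 0.09067|1⟩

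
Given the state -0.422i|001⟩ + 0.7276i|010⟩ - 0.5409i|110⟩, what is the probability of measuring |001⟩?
0.1781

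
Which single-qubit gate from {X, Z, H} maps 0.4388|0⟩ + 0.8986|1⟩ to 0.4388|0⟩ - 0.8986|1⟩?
Z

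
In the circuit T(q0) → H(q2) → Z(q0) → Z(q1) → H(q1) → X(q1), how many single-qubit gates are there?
6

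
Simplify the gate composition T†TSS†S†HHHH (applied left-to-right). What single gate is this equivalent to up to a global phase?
S†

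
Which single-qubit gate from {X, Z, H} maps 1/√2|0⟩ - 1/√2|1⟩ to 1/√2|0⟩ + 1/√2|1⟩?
Z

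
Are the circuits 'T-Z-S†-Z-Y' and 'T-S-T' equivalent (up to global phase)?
No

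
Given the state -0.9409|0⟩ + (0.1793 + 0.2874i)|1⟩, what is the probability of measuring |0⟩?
0.8853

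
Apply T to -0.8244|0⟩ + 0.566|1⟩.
-0.8244|0⟩ + (0.4002 + 0.4002i)|1⟩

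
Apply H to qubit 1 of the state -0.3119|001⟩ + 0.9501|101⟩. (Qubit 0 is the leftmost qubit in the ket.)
-0.2205|001⟩ - 0.2205|011⟩ + 0.6718|101⟩ + 0.6718|111⟩

H on qubit 1 mixes each pair of kets that differ only in qubit 1: amplitudes (a, b) of (|…0…⟩, |…1…⟩) become ((a + b)/√2, (a − b)/√2). Kets absent from the input have amplitude 0.
(|001⟩, |011⟩): (a, b) = (-0.3119, 0) → (-0.2205, -0.2205)
(|101⟩, |111⟩): (a, b) = (0.9501, 0) → (0.6718, 0.6718)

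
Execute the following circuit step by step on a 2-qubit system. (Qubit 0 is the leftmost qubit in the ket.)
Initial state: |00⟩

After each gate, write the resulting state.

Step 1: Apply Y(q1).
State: i|01⟩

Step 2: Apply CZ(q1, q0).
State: i|01⟩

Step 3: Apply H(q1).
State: (1/√2)i|00⟩ - (1/√2)i|01⟩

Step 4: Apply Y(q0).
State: -1/√2|10⟩ + 1/√2|11⟩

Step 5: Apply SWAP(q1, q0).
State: -1/√2|01⟩ + 1/√2|11⟩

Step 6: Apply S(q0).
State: -1/√2|01⟩ + (1/√2)i|11⟩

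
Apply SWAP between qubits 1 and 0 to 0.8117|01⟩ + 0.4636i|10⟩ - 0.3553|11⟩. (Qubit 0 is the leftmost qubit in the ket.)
0.4636i|01⟩ + 0.8117|10⟩ - 0.3553|11⟩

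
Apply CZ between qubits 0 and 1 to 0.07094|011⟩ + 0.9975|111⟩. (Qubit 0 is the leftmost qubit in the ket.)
0.07094|011⟩ - 0.9975|111⟩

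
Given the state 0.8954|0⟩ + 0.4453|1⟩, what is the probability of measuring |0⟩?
0.8017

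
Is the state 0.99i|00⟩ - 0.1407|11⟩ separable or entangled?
Entangled

Writing the state as a|00⟩ + b|01⟩ + c|10⟩ + d|11⟩, it is a product state iff ad − bc = 0.
Here (a, b, c, d) = (0.99i, 0, 0, -0.1407): ad − bc = (0.99i)(-0.1407) − (0)(0) = -0.1393i ≠ 0, so the state is entangled.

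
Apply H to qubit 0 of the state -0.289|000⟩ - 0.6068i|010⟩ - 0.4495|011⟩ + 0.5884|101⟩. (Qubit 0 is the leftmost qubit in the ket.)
-0.2044|000⟩ + 0.4161|001⟩ - 0.4291i|010⟩ - 0.3178|011⟩ - 0.2044|100⟩ - 0.4161|101⟩ - 0.4291i|110⟩ - 0.3178|111⟩

H on qubit 0 mixes each pair of kets that differ only in qubit 0: amplitudes (a, b) of (|…0…⟩, |…1…⟩) become ((a + b)/√2, (a − b)/√2). Kets absent from the input have amplitude 0.
(|000⟩, |100⟩): (a, b) = (-0.289, 0) → (-0.2044, -0.2044)
(|001⟩, |101⟩): (a, b) = (0, 0.5884) → (0.4161, -0.4161)
(|010⟩, |110⟩): (a, b) = (-0.6068i, 0) → (-0.4291i, -0.4291i)
(|011⟩, |111⟩): (a, b) = (-0.4495, 0) → (-0.3178, -0.3178)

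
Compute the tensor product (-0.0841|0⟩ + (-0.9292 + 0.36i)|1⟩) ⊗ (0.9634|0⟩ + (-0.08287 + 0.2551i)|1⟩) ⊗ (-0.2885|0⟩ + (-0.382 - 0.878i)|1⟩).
0.02337|000⟩ + (0.03095 + 0.07114i)|001⟩ + (-0.002011 + 0.006189i)|010⟩ + (-0.0215 + 0.002076i)|011⟩ + (0.2583 - 0.1001i)|100⟩ + (0.6465 + 0.6535i)|101⟩ + (0.004279 + 0.07699i)|110⟩ + (-0.2286 + 0.115i)|111⟩

amp(|b₁b₂…⟩) = product of the factor amplitudes for bits b₁, b₂, …; only kets whose every factor amplitude is nonzero survive.
|000⟩: (-0.0841)(0.9634)(-0.2885) = 0.02337
|001⟩: (-0.0841)(0.9634)(-0.382 - 0.878i) = (0.03095 + 0.07114i)
|010⟩: (-0.0841)(-0.08287 + 0.2551i)(-0.2885) = (-0.002011 + 0.006189i)
|011⟩: (-0.0841)(-0.08287 + 0.2551i)(-0.382 - 0.878i) = (-0.0215 + 0.002076i)
|100⟩: (-0.9292 + 0.36i)(0.9634)(-0.2885) = (0.2583 - 0.1001i)
|101⟩: (-0.9292 + 0.36i)(0.9634)(-0.382 - 0.878i) = (0.6465 + 0.6535i)
|110⟩: (-0.9292 + 0.36i)(-0.08287 + 0.2551i)(-0.2885) = (0.004279 + 0.07699i)
|111⟩: (-0.9292 + 0.36i)(-0.08287 + 0.2551i)(-0.382 - 0.878i) = (-0.2286 + 0.115i)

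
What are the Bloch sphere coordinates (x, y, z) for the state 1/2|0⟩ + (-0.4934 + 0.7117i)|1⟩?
(-0.4934, 0.7117, -0.5)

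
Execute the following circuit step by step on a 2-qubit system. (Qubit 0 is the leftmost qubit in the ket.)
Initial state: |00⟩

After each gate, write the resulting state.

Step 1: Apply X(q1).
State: |01⟩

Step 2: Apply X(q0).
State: |11⟩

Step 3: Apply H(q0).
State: 1/√2|01⟩ - 1/√2|11⟩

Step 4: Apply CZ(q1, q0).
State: 1/√2|01⟩ + 1/√2|11⟩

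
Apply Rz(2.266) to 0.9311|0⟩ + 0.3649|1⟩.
(0.3947 - 0.8433i)|0⟩ + (0.1547 + 0.3305i)|1⟩

Rz(2.266) = [[e^(−iθ/2), 0], [0, e^(iθ/2)]] with e^(±iθ/2) = cos(θ/2) ± i·sin(θ/2); θ = 2.266, cos(θ/2) ≈ 0.423945, sin(θ/2) ≈ 0.905688.
With a = amp(|0⟩) = 0.9311 and b = amp(|1⟩) = 0.3649:
new amp(|0⟩) = (0.423945 - 0.905688i)·a = (0.3947 - 0.8433i)
new amp(|1⟩) = (0.423945 + 0.905688i)·b = (0.1547 + 0.3305i)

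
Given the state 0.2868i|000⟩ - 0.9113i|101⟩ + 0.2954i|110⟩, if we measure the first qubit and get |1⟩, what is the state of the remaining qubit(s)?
-0.9513i|01⟩ + 0.3084i|10⟩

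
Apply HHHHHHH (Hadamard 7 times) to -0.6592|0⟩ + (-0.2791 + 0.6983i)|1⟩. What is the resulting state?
(-0.6635 + 0.4938i)|0⟩ + (-0.2688 - 0.4938i)|1⟩

H² = I, so H^7 = H: a single Hadamard. With (a, b) = (-0.6592, (-0.2791 + 0.6983i)), H gives ((a + b)/√2, (a − b)/√2) = ((-0.6635 + 0.4938i), (-0.2688 - 0.4938i)).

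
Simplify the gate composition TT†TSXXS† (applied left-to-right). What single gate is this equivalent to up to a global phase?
T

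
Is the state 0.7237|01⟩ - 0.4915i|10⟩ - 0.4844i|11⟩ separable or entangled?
Entangled

Writing the state as a|00⟩ + b|01⟩ + c|10⟩ + d|11⟩, it is a product state iff ad − bc = 0.
Here (a, b, c, d) = (0, 0.7237, -0.4915i, -0.4844i): ad − bc = (0)(-0.4844i) − (0.7237)(-0.4915i) = 0.3557i ≠ 0, so the state is entangled.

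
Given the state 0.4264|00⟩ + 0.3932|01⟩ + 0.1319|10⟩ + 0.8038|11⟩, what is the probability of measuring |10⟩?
0.0174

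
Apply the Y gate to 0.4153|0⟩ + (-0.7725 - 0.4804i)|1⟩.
(-0.4804 + 0.7725i)|0⟩ + 0.4153i|1⟩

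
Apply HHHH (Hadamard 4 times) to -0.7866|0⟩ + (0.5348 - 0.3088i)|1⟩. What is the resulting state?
-0.7866|0⟩ + (0.5348 - 0.3088i)|1⟩

H² = I, so an even number of Hadamards cancels: H^4 = I and the state is unchanged.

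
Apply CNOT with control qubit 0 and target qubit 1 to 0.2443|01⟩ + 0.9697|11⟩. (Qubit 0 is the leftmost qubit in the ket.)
0.2443|01⟩ + 0.9697|10⟩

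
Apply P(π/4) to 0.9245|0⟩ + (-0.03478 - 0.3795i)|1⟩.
0.9245|0⟩ + (0.2438 - 0.2929i)|1⟩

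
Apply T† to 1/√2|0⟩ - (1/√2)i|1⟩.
1/√2|0⟩ + (-1/2 - (1/2)i)|1⟩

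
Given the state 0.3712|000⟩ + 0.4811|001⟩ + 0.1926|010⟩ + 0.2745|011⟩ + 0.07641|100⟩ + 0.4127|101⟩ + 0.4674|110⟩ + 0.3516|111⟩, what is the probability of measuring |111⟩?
0.1236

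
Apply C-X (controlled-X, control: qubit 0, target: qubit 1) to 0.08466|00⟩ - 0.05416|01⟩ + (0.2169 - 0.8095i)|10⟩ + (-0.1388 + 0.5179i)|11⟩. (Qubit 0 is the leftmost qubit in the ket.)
0.08466|00⟩ - 0.05416|01⟩ + (-0.1388 + 0.5179i)|10⟩ + (0.2169 - 0.8095i)|11⟩

C-X leaves the control-|0⟩ kets |00⟩, |01⟩ unchanged and applies X to qubit 1 on the control-|1⟩ pair (|10⟩, |11⟩).
X = [[0, 1], [1, 0]].
With a = amp(|10⟩) = (0.2169 - 0.8095i) and b = amp(|11⟩) = (-0.1388 + 0.5179i):
new amp(|10⟩) = (1)·b = (-0.1388 + 0.5179i)
new amp(|11⟩) = (1)·a = (0.2169 - 0.8095i)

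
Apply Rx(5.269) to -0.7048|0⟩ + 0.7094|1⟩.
(0.6161 - 0.3445i)|0⟩ + (-0.6201 + 0.3423i)|1⟩

Rx(5.269) = [[cos(θ/2), −i·sin(θ/2)], [−i·sin(θ/2), cos(θ/2)]]; θ = 5.269, cos(θ/2) ≈ -0.87416, sin(θ/2) ≈ 0.485638.
With a = amp(|0⟩) = -0.7048 and b = amp(|1⟩) = 0.7094:
new amp(|0⟩) = (-0.87416)·a + (-0.485638i)·b = (0.6161 - 0.3445i)
new amp(|1⟩) = (-0.485638i)·a + (-0.87416)·b = (-0.6201 + 0.3423i)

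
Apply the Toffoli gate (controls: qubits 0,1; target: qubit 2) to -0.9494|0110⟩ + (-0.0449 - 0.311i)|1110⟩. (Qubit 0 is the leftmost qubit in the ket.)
-0.9494|0110⟩ + (-0.0449 - 0.311i)|1100⟩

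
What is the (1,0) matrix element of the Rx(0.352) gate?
-0.1751i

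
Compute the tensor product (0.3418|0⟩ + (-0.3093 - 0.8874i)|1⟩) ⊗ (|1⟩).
0.3418|01⟩ + (-0.3093 - 0.8874i)|11⟩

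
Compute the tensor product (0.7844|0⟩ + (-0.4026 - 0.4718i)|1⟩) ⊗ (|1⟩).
0.7844|01⟩ + (-0.4026 - 0.4718i)|11⟩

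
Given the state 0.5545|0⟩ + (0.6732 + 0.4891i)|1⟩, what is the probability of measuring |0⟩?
0.3075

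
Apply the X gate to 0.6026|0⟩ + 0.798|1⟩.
0.798|0⟩ + 0.6026|1⟩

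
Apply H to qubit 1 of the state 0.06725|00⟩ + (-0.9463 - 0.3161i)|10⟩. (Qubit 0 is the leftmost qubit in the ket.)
0.04755|00⟩ + 0.04755|01⟩ + (-0.6691 - 0.2235i)|10⟩ + (-0.6691 - 0.2235i)|11⟩

H on qubit 1 mixes each pair of kets that differ only in qubit 1: amplitudes (a, b) of (|…0…⟩, |…1…⟩) become ((a + b)/√2, (a − b)/√2). Kets absent from the input have amplitude 0.
(|00⟩, |01⟩): (a, b) = (0.06725, 0) → (0.04755, 0.04755)
(|10⟩, |11⟩): (a, b) = ((-0.9463 - 0.3161i), 0) → ((-0.6691 - 0.2235i), (-0.6691 - 0.2235i))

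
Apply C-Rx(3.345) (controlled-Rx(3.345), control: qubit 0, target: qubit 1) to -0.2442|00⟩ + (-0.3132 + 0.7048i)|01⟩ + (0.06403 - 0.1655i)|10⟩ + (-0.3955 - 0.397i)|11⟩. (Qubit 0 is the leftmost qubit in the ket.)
-0.2442|00⟩ + (-0.3132 + 0.7048i)|01⟩ + (-0.4014 + 0.4103i)|10⟩ + (-0.1245 - 0.02339i)|11⟩

C-Rx(3.345) leaves the control-|0⟩ kets |00⟩, |01⟩ unchanged and applies Rx(3.345) to qubit 1 on the control-|1⟩ pair (|10⟩, |11⟩).
Rx(3.345) = [[cos(θ/2), −i·sin(θ/2)], [−i·sin(θ/2), cos(θ/2)]]; θ = 3.345, cos(θ/2) ≈ -0.101528, sin(θ/2) ≈ 0.994833.
With a = amp(|10⟩) = (0.06403 - 0.1655i) and b = amp(|11⟩) = (-0.3955 - 0.397i):
new amp(|10⟩) = (-0.101528)·a + (-0.994833i)·b = (-0.4014 + 0.4103i)
new amp(|11⟩) = (-0.994833i)·a + (-0.101528)·b = (-0.1245 - 0.02339i)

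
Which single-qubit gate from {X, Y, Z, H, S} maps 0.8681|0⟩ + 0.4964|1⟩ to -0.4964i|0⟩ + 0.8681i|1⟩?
Y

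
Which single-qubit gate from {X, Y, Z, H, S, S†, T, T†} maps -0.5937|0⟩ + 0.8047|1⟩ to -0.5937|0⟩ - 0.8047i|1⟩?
S†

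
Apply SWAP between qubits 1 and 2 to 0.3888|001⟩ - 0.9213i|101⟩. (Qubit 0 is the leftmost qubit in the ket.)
0.3888|010⟩ - 0.9213i|110⟩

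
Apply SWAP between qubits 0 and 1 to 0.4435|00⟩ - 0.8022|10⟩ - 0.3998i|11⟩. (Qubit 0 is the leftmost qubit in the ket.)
0.4435|00⟩ - 0.8022|01⟩ - 0.3998i|11⟩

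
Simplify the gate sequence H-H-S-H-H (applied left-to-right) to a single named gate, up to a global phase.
S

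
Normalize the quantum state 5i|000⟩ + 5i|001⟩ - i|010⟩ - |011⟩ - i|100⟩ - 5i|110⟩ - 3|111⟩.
0.5361i|000⟩ + 0.5361i|001⟩ - 0.1072i|010⟩ - 0.1072|011⟩ - 0.1072i|100⟩ - 0.5361i|110⟩ - 0.3216|111⟩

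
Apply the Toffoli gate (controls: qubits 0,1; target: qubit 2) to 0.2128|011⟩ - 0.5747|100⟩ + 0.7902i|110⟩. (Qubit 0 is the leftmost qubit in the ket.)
0.2128|011⟩ - 0.5747|100⟩ + 0.7902i|111⟩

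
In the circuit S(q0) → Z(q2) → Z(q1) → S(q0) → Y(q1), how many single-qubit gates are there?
5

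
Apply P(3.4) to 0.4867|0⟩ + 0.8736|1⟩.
0.4867|0⟩ + (-0.8446 - 0.2232i)|1⟩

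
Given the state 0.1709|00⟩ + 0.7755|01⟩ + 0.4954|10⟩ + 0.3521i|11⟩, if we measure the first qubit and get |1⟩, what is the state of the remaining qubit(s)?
0.8151|0⟩ + 0.5793i|1⟩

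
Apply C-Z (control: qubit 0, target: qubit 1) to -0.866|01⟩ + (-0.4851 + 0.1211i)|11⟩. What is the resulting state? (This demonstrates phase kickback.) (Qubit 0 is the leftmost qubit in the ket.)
-0.866|01⟩ + (0.4851 - 0.1211i)|11⟩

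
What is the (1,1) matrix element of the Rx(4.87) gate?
-0.7606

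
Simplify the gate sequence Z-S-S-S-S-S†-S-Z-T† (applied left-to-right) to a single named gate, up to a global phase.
T†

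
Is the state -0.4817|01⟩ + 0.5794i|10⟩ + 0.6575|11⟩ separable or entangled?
Entangled

Writing the state as a|00⟩ + b|01⟩ + c|10⟩ + d|11⟩, it is a product state iff ad − bc = 0.
Here (a, b, c, d) = (0, -0.4817, 0.5794i, 0.6575): ad − bc = (0)(0.6575) − (-0.4817)(0.5794i) = 0.2791i ≠ 0, so the state is entangled.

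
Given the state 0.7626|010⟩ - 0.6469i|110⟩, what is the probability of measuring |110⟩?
0.4185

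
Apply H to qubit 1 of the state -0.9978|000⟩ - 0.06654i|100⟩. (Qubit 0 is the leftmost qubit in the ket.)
-0.7056|000⟩ - 0.7056|010⟩ - 0.04705i|100⟩ - 0.04705i|110⟩

H on qubit 1 mixes each pair of kets that differ only in qubit 1: amplitudes (a, b) of (|…0…⟩, |…1…⟩) become ((a + b)/√2, (a − b)/√2). Kets absent from the input have amplitude 0.
(|000⟩, |010⟩): (a, b) = (-0.9978, 0) → (-0.7056, -0.7056)
(|100⟩, |110⟩): (a, b) = (-0.06654i, 0) → (-0.04705i, -0.04705i)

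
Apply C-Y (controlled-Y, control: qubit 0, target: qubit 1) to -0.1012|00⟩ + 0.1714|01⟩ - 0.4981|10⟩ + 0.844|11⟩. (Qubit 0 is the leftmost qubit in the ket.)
-0.1012|00⟩ + 0.1714|01⟩ - 0.844i|10⟩ - 0.4981i|11⟩

C-Y leaves the control-|0⟩ kets |00⟩, |01⟩ unchanged and applies Y to qubit 1 on the control-|1⟩ pair (|10⟩, |11⟩).
Y = [[0, -i], [i, 0]].
With a = amp(|10⟩) = -0.4981 and b = amp(|11⟩) = 0.844:
new amp(|10⟩) = (-i)·b = -0.844i
new amp(|11⟩) = (i)·a = -0.4981i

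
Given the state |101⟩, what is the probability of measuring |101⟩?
1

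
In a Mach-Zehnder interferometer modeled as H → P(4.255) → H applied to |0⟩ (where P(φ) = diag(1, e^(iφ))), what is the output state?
(0.2792 - 0.4486i)|0⟩ + (0.7208 + 0.4486i)|1⟩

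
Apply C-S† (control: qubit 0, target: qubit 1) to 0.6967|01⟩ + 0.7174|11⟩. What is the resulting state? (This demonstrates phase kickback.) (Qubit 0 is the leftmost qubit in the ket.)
0.6967|01⟩ - 0.7174i|11⟩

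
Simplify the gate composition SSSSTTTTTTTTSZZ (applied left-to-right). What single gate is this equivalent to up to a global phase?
S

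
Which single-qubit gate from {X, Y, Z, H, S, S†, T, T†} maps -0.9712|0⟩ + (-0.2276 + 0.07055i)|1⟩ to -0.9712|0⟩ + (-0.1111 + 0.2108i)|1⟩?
T†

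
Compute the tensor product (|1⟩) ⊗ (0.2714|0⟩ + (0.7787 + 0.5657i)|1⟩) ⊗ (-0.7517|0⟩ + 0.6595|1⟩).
-0.204|100⟩ + 0.179|101⟩ + (-0.5853 - 0.4252i)|110⟩ + (0.5136 + 0.3731i)|111⟩

amp(|b₁b₂…⟩) = product of the factor amplitudes for bits b₁, b₂, …; only kets whose every factor amplitude is nonzero survive.
|100⟩: (1)(0.2714)(-0.7517) = -0.204
|101⟩: (1)(0.2714)(0.6595) = 0.179
|110⟩: (1)(0.7787 + 0.5657i)(-0.7517) = (-0.5853 - 0.4252i)
|111⟩: (1)(0.7787 + 0.5657i)(0.6595) = (0.5136 + 0.3731i)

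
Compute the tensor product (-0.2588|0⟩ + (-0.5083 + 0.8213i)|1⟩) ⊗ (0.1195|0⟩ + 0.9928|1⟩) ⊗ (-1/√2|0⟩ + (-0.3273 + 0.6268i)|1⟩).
0.02187|000⟩ + (0.01012 - 0.01938i)|001⟩ + 0.1817|010⟩ + (0.0841 - 0.161i)|011⟩ + (0.04295 - 0.0694i)|100⟩ + (-0.04164 - 0.0702i)|101⟩ + (0.3568 - 0.5766i)|110⟩ + (-0.3459 - 0.5832i)|111⟩

amp(|b₁b₂…⟩) = product of the factor amplitudes for bits b₁, b₂, …; only kets whose every factor amplitude is nonzero survive.
|000⟩: (-0.2588)(0.1195)(-1/√2) = 0.02187
|001⟩: (-0.2588)(0.1195)(-0.3273 + 0.6268i) = (0.01012 - 0.01938i)
|010⟩: (-0.2588)(0.9928)(-1/√2) = 0.1817
|011⟩: (-0.2588)(0.9928)(-0.3273 + 0.6268i) = (0.0841 - 0.161i)
|100⟩: (-0.5083 + 0.8213i)(0.1195)(-1/√2) = (0.04295 - 0.0694i)
|101⟩: (-0.5083 + 0.8213i)(0.1195)(-0.3273 + 0.6268i) = (-0.04164 - 0.0702i)
|110⟩: (-0.5083 + 0.8213i)(0.9928)(-1/√2) = (0.3568 - 0.5766i)
|111⟩: (-0.5083 + 0.8213i)(0.9928)(-0.3273 + 0.6268i) = (-0.3459 - 0.5832i)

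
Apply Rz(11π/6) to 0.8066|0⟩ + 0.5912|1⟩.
(-0.7791 - 0.2088i)|0⟩ + (-0.5711 + 0.153i)|1⟩

Rz(11π/6) = [[e^(−iθ/2), 0], [0, e^(iθ/2)]] with e^(±iθ/2) = cos(θ/2) ± i·sin(θ/2); θ = 11π/6, cos(θ/2) ≈ -0.965926, sin(θ/2) ≈ 0.258819.
With a = amp(|0⟩) = 0.8066 and b = amp(|1⟩) = 0.5912:
new amp(|0⟩) = (-0.965926 - 0.258819i)·a = (-0.7791 - 0.2088i)
new amp(|1⟩) = (-0.965926 + 0.258819i)·b = (-0.5711 + 0.153i)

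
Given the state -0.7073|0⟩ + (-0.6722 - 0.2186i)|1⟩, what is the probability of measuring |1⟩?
0.4996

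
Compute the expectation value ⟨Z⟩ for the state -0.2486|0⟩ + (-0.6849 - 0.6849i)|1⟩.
-0.8764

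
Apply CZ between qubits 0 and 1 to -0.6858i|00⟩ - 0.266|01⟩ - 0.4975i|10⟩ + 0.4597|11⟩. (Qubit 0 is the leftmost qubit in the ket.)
-0.6858i|00⟩ - 0.266|01⟩ - 0.4975i|10⟩ - 0.4597|11⟩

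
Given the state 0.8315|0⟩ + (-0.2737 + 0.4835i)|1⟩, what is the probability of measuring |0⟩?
0.6914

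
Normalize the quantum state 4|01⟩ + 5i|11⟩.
0.6247|01⟩ + 0.7809i|11⟩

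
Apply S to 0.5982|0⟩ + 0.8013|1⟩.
0.5982|0⟩ + 0.8013i|1⟩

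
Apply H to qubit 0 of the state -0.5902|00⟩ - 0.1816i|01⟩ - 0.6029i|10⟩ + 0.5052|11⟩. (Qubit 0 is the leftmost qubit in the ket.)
(-0.4173 - 0.4263i)|00⟩ + (0.3572 - 0.1284i)|01⟩ + (-0.4173 + 0.4263i)|10⟩ + (-0.3572 - 0.1284i)|11⟩

H on qubit 0 mixes each pair of kets that differ only in qubit 0: amplitudes (a, b) of (|…0…⟩, |…1…⟩) become ((a + b)/√2, (a − b)/√2). Kets absent from the input have amplitude 0.
(|00⟩, |10⟩): (a, b) = (-0.5902, -0.6029i) → ((-0.4173 - 0.4263i), (-0.4173 + 0.4263i))
(|01⟩, |11⟩): (a, b) = (-0.1816i, 0.5052) → ((0.3572 - 0.1284i), (-0.3572 - 0.1284i))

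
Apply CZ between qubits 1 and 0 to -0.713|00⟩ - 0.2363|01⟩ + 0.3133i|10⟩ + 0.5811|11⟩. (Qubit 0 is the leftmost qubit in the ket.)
-0.713|00⟩ - 0.2363|01⟩ + 0.3133i|10⟩ - 0.5811|11⟩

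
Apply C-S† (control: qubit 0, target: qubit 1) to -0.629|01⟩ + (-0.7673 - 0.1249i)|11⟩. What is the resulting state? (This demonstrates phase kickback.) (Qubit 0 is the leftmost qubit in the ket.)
-0.629|01⟩ + (-0.1249 + 0.7673i)|11⟩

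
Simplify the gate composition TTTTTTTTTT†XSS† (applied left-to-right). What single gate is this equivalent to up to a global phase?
X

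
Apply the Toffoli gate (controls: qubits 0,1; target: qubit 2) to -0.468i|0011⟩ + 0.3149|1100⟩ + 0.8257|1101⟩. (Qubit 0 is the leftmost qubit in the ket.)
-0.468i|0011⟩ + 0.3149|1110⟩ + 0.8257|1111⟩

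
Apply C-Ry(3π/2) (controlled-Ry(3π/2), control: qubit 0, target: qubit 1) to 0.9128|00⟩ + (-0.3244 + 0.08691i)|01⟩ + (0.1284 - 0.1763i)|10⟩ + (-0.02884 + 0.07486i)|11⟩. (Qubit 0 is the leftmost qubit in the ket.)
0.9128|00⟩ + (-0.3244 + 0.08691i)|01⟩ + (-0.0704 + 0.07173i)|10⟩ + (0.1112 - 0.1776i)|11⟩

C-Ry(3π/2) leaves the control-|0⟩ kets |00⟩, |01⟩ unchanged and applies Ry(3π/2) to qubit 1 on the control-|1⟩ pair (|10⟩, |11⟩).
Ry(3π/2) = [[cos(θ/2), −sin(θ/2)], [sin(θ/2), cos(θ/2)]]; θ = 3π/2, cos(θ/2) ≈ -0.707107, sin(θ/2) ≈ 0.707107.
With a = amp(|10⟩) = (0.1284 - 0.1763i) and b = amp(|11⟩) = (-0.02884 + 0.07486i):
new amp(|10⟩) = (-0.707107)·a + (-0.707107)·b = (-0.0704 + 0.07173i)
new amp(|11⟩) = (0.707107)·a + (-0.707107)·b = (0.1112 - 0.1776i)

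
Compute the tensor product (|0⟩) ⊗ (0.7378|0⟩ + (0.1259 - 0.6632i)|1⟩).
0.7378|00⟩ + (0.1259 - 0.6632i)|01⟩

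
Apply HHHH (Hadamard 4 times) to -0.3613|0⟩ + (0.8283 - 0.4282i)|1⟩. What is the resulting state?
-0.3613|0⟩ + (0.8283 - 0.4282i)|1⟩

H² = I, so an even number of Hadamards cancels: H^4 = I and the state is unchanged.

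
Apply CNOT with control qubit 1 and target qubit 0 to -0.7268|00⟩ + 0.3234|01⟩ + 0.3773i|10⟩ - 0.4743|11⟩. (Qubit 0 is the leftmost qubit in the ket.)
-0.7268|00⟩ - 0.4743|01⟩ + 0.3773i|10⟩ + 0.3234|11⟩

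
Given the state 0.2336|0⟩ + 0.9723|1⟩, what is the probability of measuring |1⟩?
0.9454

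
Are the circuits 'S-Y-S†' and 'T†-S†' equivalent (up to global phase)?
No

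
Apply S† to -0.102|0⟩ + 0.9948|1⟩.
-0.102|0⟩ - 0.9948i|1⟩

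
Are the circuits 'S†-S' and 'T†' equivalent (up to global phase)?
No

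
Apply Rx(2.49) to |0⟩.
0.3201|0⟩ - 0.9474i|1⟩

Rx(2.49) = [[cos(θ/2), −i·sin(θ/2)], [−i·sin(θ/2), cos(θ/2)]]; θ = 2.49, cos(θ/2) ≈ 0.320063, sin(θ/2) ≈ 0.947396.
With a = amp(|0⟩) = 1 and b = amp(|1⟩) = 0:
new amp(|0⟩) = (0.320063)·a + (-0.947396i)·b = 0.3201
new amp(|1⟩) = (-0.947396i)·a + (0.320063)·b = -0.9474i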